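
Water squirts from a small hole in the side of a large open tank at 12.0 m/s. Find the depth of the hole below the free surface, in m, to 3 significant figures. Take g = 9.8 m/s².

Torricelli: v = √(2gh), so h = v²/(2g).
h = 12.0²/(2·9.8) = 144/19.60 = 7.35 m.

h = 7.35 m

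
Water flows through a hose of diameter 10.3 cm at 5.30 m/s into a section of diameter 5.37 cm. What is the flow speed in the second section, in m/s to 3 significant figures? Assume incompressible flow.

v₂ = 19.5 m/s

Mass conservation (A₁v₁ = A₂v₂) gives v₂ = 5.30 × 83.3/22.6 = 19.5 m/s.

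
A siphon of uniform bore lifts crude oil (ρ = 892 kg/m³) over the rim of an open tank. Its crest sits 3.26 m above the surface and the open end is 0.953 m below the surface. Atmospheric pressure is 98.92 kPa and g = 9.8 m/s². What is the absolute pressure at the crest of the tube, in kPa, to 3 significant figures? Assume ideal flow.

P_top ≈ 62.1 kPa

Bernoulli surface→outlet gives ½v² = g·h_out, so v = √(2·9.8·0.953) = 4.32 m/s.
The bore is uniform, so the speed at the crest is the same v. Bernoulli surface→crest: P_atm = P_top + ½ρv² + ρg·h_top.
P_top = 98920 − ½·892·4.32² − 892·9.8·3.26 = 62100 Pa.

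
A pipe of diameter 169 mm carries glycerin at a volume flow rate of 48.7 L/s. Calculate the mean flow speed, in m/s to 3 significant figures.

v ≈ 2.17 m/s

Q = 48.7 L/s = 0.0487 m³/s.
v = Q/A = 0.0487 / 0.0224 = 2.17 m/s.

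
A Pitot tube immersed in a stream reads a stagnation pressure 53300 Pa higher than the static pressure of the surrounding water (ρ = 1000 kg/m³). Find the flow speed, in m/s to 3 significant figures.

10.3 m/s

At the stagnation point the flow is brought to rest, so Bernoulli gives P_stag − P_static = ½ρv².
v = √(2ΔP/ρ) = √(2·53300/1000) = 10.3 m/s.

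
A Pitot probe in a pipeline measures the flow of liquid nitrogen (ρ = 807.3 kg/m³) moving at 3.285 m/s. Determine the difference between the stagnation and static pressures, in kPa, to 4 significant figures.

Bernoulli between the free stream and the stagnation point: ½ρv² = P_stag − P_static.
ΔP = ½·807.3·3.285² = 4356 Pa.

4.356 kPa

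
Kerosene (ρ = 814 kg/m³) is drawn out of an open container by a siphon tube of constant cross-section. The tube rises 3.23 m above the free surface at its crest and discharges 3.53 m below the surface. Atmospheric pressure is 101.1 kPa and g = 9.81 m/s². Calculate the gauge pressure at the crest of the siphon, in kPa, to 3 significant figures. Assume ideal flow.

The outlet speed comes from Torricelli: v = √(2g·3.53) = 8.32 m/s.
Continuity keeps v the same throughout the tube; from surface to crest, P_atm + 0 = P_top + ½ρv² + ρg·h_top.
P_top = 101100 − ½·814·8.32² − 814·9.81·3.23 = 47100 Pa. So P_gauge = P_top − P_atm = -54000 Pa.

P_gauge = -54.0 kPa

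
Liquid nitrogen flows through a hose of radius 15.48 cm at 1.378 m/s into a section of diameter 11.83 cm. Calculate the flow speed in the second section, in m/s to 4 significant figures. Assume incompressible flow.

The volume flow rate is constant, so v₂ = (A₁/A₂)v₁ = (752.8/109.9)·1.378 = 9.438 m/s.

v₂ ≈ 9.438 m/s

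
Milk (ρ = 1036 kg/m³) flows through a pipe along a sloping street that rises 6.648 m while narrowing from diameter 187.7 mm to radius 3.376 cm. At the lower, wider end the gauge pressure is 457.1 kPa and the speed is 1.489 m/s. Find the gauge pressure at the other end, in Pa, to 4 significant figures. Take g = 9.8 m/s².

P₂ ≈ 322200 Pa

Continuity gives A₁v₁ = A₂v₂, so v₂ = (276.7 cm²)/(35.81 cm²) × 1.489 m/s = 11.51 m/s.
Bernoulli: P₁ + ½ρv₁² + ρg h₁ = P₂ + ½ρv₂² + ρg h₂, so P₂ = P₁ + ½ρ(v₁² − v₂²) − ρg(h₂ − h₁).
P₂ = 457100 + ½·1036·(1.489² − 11.51²) − 1036·9.8·(+6.648) = 457100 + (-67440) − (67500) = 322200 Pa.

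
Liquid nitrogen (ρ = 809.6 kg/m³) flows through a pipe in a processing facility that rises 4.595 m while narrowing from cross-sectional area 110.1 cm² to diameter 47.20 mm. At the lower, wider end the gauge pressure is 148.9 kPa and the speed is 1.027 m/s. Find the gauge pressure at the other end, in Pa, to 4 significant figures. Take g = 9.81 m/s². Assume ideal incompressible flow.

95930 Pa

Continuity gives A₁v₁ = A₂v₂, so v₂ = (110.1 cm²)/(17.50 cm²) × 1.027 m/s = 6.462 m/s.
Bernoulli: P₁ + ½ρv₁² + ρg h₁ = P₂ + ½ρv₂² + ρg h₂, so P₂ = P₁ + ½ρ(v₁² − v₂²) − ρg(h₂ − h₁).
P₂ = 148900 + ½·809.6·(1.027² − 6.462²) − 809.6·9.81·(+4.595) = 148900 + (-16480) − (36490) = 95930 Pa.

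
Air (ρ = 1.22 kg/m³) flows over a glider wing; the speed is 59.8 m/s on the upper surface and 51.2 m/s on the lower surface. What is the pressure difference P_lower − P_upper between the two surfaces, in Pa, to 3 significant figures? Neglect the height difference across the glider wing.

With negligible Δh, P + ½ρv² is constant, so P_low − P_up = ½ρ(v_up² − v_low²).
ΔP = ½·1.22·(59.8² − 51.2²) = 582 Pa.

ΔP ≈ 582 Pa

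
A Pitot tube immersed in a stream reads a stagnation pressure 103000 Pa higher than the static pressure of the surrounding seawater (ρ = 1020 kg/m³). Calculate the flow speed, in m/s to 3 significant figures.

v ≈ 14.2 m/s

Bernoulli between the free stream and the stagnation point: ½ρv² = P_stag − P_static.
v = √(2ΔP/ρ) = √(2·103000/1020) = 14.2 m/s.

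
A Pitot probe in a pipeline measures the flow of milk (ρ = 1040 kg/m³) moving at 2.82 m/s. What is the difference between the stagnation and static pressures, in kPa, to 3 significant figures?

At the stagnation point the flow is brought to rest, so Bernoulli gives P_stag − P_static = ½ρv².
ΔP = ½·1040·2.82² = 4140 Pa.

ΔP = 4.14 kPa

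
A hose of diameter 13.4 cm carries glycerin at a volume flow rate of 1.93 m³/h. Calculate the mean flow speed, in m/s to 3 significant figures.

v = 0.0380 m/s

Q = 1.93 m³/h = 0.000536 m³/s.
v = Q/A = 0.000536 / 0.0141 = 0.0380 m/s.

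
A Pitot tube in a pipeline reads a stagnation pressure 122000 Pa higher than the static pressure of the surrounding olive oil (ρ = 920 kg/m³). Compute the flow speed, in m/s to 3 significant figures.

16.3 m/s

At the stagnation point the flow is brought to rest, so Bernoulli gives P_stag − P_static = ½ρv².
v = √(2ΔP/ρ) = √(2·122000/920) = 16.3 m/s.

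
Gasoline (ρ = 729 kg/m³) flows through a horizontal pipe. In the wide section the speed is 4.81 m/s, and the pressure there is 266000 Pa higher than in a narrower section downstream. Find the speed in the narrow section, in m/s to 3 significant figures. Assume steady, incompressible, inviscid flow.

v₂ = 27.4 m/s

Along the level pipe P + ½ρv² is conserved, hence v₂² = v₁² + 2(P₁ − P₂)/ρ.
v₂ = √(4.81² + 2·266000/729) = √(23.1 + 730) = 27.4 m/s.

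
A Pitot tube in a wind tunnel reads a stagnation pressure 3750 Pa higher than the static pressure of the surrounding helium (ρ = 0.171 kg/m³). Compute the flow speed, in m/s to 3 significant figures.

At the stagnation point the flow is brought to rest, so Bernoulli gives P_stag − P_static = ½ρv².
v = √(2ΔP/ρ) = √(2·3750/0.171) = 209 m/s.

v ≈ 209 m/s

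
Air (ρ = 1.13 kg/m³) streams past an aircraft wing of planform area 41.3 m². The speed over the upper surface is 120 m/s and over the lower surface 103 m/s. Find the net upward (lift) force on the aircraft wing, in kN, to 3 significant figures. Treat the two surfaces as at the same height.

F = 88.5 kN

The faster flow above has the lower pressure; Bernoulli (same height) gives ΔP = ½ρ(v_up² − v_low²).
ΔP = ½·1.13·(120² − 103²) = 2140 Pa.
Lift = ΔP · A = 2140 × 41.3 = 88500 N.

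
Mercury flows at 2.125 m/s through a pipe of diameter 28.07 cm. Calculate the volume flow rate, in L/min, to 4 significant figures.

Q ≈ 7890 L/min

Q = A·v = 0.06188 m² × 2.125 m/s = 0.1315 m³/s.
Converting: 0.1315 m³/s × 60000 = 7890 L/min.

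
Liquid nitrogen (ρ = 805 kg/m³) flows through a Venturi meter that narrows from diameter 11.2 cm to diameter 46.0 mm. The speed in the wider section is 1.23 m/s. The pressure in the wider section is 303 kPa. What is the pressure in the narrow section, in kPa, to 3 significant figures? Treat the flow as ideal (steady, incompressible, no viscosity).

P₂ ≈ 282 kPa

The volume flow rate is constant, so v₂ = (A₁/A₂)v₁ = (98.5/16.6)·1.23 = 7.29 m/s.
Bernoulli (h₁ = h₂): P₁ − P₂ = ½ρ(v₂² − v₁²).
P₂ = P₁ − ½ρ(v₂² − v₁²) = 303000 − ½·805·(7.29² − 1.23²) = 303000 − 20800 = 282000 Pa.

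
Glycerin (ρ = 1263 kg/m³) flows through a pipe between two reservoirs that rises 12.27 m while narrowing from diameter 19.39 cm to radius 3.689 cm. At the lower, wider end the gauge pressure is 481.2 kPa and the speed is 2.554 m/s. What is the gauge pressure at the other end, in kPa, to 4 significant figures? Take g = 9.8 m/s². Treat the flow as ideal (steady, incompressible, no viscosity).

By continuity, v₂ = v₁·A₁/A₂ = 2.554·(295.3/42.75) = 17.64 m/s.
Bernoulli: P₁ + ½ρv₁² + ρg h₁ = P₂ + ½ρv₂² + ρg h₂, so P₂ = P₁ + ½ρ(v₁² − v₂²) − ρg(h₂ − h₁).
P₂ = 481200 + ½·1263·(2.554² − 17.64²) − 1263·9.8·(+12.27) = 481200 + (-192400) − (151900) = 136900 Pa.

P₂ ≈ 136.9 kPa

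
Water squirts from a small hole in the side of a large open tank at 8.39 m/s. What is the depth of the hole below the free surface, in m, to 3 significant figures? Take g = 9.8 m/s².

Inverting v = √(2gh) gives h = v² / 2g.
h = 8.39²/(2·9.8) = 70.4/19.60 = 3.59 m.

h ≈ 3.59 m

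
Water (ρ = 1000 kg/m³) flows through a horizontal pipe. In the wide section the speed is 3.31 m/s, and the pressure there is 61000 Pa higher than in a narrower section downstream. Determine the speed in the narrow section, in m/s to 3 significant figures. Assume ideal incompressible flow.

Horizontal Bernoulli: P₁ + ½ρv₁² = P₂ + ½ρv₂², so v₂² = v₁² + 2(P₁ − P₂)/ρ.
v₂ = √(3.31² + 2·61000/1000) = √(11.0 + 122) = 11.5 m/s.

11.5 m/s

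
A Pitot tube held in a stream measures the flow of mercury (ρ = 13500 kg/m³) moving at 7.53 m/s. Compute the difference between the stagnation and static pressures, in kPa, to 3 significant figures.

ΔP ≈ 383 kPa

Bernoulli between the free stream and the stagnation point: ½ρv² = P_stag − P_static.
ΔP = ½·13500·7.53² = 383000 Pa.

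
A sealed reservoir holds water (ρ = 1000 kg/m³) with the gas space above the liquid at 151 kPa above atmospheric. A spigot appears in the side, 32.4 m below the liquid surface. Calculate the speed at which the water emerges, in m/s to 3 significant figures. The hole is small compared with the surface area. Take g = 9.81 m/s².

Take point 1 at the surface (v₁ ≈ 0) and point 2 at the hole (at atmospheric pressure). Bernoulli: P₁ + ρg h = P_atm + ½ρv₂².
With P₁ − P_atm = 151000 Pa, v₂ = √(2gh + 2ΔP/ρ) = √(2·9.81·32.4 + 2·151000/1000) = 30.6 m/s.

v ≈ 30.6 m/s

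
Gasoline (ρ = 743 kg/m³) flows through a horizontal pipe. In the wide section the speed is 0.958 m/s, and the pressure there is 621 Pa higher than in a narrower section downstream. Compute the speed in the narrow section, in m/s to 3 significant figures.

Along the level pipe P + ½ρv² is conserved, hence v₂² = v₁² + 2(P₁ − P₂)/ρ.
v₂ = √(0.958² + 2·621/743) = √(0.918 + 1.67) = 1.61 m/s.

v₂ ≈ 1.61 m/s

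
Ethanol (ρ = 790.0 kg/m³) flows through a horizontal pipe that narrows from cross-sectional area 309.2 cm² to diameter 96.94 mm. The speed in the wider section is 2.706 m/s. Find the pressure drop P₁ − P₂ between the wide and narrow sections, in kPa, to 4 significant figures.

Mass conservation (A₁v₁ = A₂v₂) gives v₂ = 2.706 × 309.2/73.81 = 11.34 m/s.
The pipe is horizontal, so Bernoulli reduces to P₁ + ½ρv₁² = P₂ + ½ρv₂².
P₁ − P₂ = ½·790.0·(11.34² − 2.706²) = ½·790.0·121.2 = 47870 Pa.

ΔP ≈ 47.87 kPa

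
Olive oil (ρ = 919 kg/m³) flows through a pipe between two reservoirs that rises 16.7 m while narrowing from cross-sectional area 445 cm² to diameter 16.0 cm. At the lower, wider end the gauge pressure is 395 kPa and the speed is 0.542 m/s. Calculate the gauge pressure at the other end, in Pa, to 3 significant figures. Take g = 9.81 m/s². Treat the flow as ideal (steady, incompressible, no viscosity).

Mass conservation (A₁v₁ = A₂v₂) gives v₂ = 0.542 × 445/201 = 1.20 m/s.
Applying Bernoulli between the two ends and solving for P₂: P₂ = P₁ + ½ρ(v₁² − v₂²) − ρgΔh.
P₂ = 395000 + ½·919·(0.542² − 1.20²) − 919·9.81·(+16.7) = 395000 + (-526) − (151000) = 244000 Pa.

P₂ = 244000 Pa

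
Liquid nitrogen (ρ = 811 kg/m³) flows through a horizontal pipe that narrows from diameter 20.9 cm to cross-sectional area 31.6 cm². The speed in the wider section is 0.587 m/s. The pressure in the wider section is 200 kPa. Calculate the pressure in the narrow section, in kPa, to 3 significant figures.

By continuity, v₂ = v₁·A₁/A₂ = 0.587·(343/31.6) = 6.37 m/s.
The pipe is horizontal, so Bernoulli reduces to P₁ + ½ρv₁² = P₂ + ½ρv₂².
P₂ = P₁ − ½ρ(v₂² − v₁²) = 200000 − ½·811·(6.37² − 0.587²) = 200000 − 16300 = 184000 Pa.

184 kPa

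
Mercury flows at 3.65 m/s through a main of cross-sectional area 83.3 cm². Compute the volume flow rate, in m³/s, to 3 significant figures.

Q = A·v = 0.00833 m² × 3.65 m/s = 0.0304 m³/s.

Q = 0.0304 m³/s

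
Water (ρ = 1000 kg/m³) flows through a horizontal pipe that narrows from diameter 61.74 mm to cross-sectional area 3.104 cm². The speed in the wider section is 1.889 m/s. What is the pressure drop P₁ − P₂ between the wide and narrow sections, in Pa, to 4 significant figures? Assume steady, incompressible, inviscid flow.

The volume flow rate is constant, so v₂ = (A₁/A₂)v₁ = (29.94/3.104)·1.889 = 18.22 m/s.
Bernoulli (h₁ = h₂): P₁ − P₂ = ½ρ(v₂² − v₁²).
P₁ − P₂ = ½·1000·(18.22² − 1.889²) = ½·1000·328.4 = 164200 Pa.

ΔP = 164200 Pa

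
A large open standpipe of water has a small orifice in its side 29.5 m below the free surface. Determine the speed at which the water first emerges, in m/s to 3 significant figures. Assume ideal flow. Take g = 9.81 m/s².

24.1 m/s

Bernoulli from surface to hole (P equal, v_surface ≈ 0): v = √(2gh) = √(2×9.81×29.5) = 24.1 m/s.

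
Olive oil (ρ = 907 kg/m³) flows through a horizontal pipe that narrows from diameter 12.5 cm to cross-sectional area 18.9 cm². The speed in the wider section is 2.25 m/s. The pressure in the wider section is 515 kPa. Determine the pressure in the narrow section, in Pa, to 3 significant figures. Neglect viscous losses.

Continuity gives A₁v₁ = A₂v₂, so v₂ = (123 cm²)/(18.9 cm²) × 2.25 m/s = 14.6 m/s.
The pipe is horizontal, so Bernoulli reduces to P₁ + ½ρv₁² = P₂ + ½ρv₂².
P₂ = P₁ − ½ρ(v₂² − v₁²) = 515000 − ½·907·(14.6² − 2.25²) = 515000 − 94500 = 421000 Pa.

P₂ = 421000 Pa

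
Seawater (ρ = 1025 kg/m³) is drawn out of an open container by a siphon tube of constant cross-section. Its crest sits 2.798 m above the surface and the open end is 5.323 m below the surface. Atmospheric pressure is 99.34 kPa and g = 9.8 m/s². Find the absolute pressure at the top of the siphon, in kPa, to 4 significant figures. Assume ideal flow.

17.76 kPa

Bernoulli surface→outlet gives ½v² = g·h_out, so v = √(2·9.8·5.323) = 10.21 m/s.
Continuity keeps v the same throughout the tube; from surface to crest, P_atm + 0 = P_top + ½ρv² + ρg·h_top.
P_top = 99340 − ½·1025·10.21² − 1025·9.8·2.798 = 17760 Pa.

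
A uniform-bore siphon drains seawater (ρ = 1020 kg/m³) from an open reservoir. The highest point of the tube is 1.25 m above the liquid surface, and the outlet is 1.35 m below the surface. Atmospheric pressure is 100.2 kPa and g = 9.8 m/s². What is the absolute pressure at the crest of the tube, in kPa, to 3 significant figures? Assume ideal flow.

From the surface to the outlet (both open to atmosphere, surface at rest): v = √(2g·h_out) = √(2·9.8·1.35) = 5.14 m/s.
Continuity keeps v the same throughout the tube; from surface to crest, P_atm + 0 = P_top + ½ρv² + ρg·h_top.
P_top = 100200 − ½·1020·5.14² − 1020·9.8·1.25 = 74200 Pa.

P_top ≈ 74.2 kPa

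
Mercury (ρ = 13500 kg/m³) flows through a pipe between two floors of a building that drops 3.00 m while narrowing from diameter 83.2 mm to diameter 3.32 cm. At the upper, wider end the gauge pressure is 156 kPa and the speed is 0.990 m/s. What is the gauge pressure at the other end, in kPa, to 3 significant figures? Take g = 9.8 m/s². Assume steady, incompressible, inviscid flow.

P₂ = 299 kPa

By continuity, v₂ = v₁·A₁/A₂ = 0.990·(54.4/8.66) = 6.22 m/s.
Energy conservation along the streamline gives P₂ = P₁ − ½ρ(v₂² − v₁²) − ρg(h₂ − h₁).
P₂ = 156000 + ½·13500·(0.990² − 6.22²) − 13500·9.8·(−3.00) = 156000 + (-254000) − (-397000) = 299000 Pa.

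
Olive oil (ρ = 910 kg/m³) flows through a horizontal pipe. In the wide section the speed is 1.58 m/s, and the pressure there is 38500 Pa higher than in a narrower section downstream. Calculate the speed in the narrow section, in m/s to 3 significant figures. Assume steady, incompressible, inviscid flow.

Horizontal Bernoulli: P₁ + ½ρv₁² = P₂ + ½ρv₂², so v₂² = v₁² + 2(P₁ − P₂)/ρ.
v₂ = √(1.58² + 2·38500/910) = √(2.50 + 84.6) = 9.33 m/s.

v₂ = 9.33 m/s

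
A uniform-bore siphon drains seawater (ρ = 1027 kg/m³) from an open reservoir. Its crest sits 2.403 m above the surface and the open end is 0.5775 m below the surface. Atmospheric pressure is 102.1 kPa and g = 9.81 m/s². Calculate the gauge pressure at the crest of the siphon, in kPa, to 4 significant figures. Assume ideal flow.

Bernoulli surface→outlet gives ½v² = g·h_out, so v = √(2·9.81·0.5775) = 3.366 m/s.
Continuity keeps v the same throughout the tube; from surface to crest, P_atm + 0 = P_top + ½ρv² + ρg·h_top.
P_top = 102100 − ½·1027·3.366² − 1027·9.81·2.403 = 72070 Pa. So P_gauge = P_top − P_atm = -30030 Pa.

-30.03 kPa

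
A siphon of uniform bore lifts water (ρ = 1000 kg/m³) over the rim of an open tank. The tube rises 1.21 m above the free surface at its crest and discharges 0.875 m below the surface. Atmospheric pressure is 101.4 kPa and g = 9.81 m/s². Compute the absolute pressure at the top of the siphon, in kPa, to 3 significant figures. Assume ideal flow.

P_top ≈ 80.9 kPa

The outlet speed comes from Torricelli: v = √(2g·0.875) = 4.14 m/s.
Continuity keeps v the same throughout the tube; from surface to crest, P_atm + 0 = P_top + ½ρv² + ρg·h_top.
P_top = 101400 − ½·1000·4.14² − 1000·9.81·1.21 = 80900 Pa.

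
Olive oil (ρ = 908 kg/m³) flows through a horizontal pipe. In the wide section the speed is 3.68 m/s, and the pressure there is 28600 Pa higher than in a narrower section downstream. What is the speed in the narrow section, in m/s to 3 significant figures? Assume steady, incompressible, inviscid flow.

8.75 m/s

With h₁ = h₂, rearranging Bernoulli gives v₂ = √(v₁² + 2ΔP/ρ).
v₂ = √(3.68² + 2·28600/908) = √(13.5 + 63.0) = 8.75 m/s.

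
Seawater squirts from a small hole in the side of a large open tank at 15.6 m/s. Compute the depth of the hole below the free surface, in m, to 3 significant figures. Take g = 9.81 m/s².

Inverting v = √(2gh) gives h = v² / 2g.
h = 15.6²/(2·9.81) = 243/19.62 = 12.4 m.

h = 12.4 m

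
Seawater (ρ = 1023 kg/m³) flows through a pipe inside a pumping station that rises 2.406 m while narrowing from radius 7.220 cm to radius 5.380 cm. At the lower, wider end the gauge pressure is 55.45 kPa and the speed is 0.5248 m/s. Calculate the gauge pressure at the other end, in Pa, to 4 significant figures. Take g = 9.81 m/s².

P₂ ≈ 30990 Pa

Mass conservation (A₁v₁ = A₂v₂) gives v₂ = 0.5248 × 163.8/90.93 = 0.9452 m/s.
Applying Bernoulli between the two ends and solving for P₂: P₂ = P₁ + ½ρ(v₁² − v₂²) − ρgΔh.
P₂ = 55450 + ½·1023·(0.5248² − 0.9452²) − 1023·9.81·(+2.406) = 55450 + (-316.1) − (24150) = 30990 Pa.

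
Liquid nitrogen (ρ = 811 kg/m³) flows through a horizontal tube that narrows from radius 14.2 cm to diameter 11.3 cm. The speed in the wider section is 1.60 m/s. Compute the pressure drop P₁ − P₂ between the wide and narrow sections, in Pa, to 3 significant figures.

40400 Pa

Mass conservation (A₁v₁ = A₂v₂) gives v₂ = 1.60 × 633/100 = 10.1 m/s.
Along the horizontal streamline, P + ½ρv² is constant.
P₁ − P₂ = ½·811·(10.1² − 1.60²) = ½·811·99.6 = 40400 Pa.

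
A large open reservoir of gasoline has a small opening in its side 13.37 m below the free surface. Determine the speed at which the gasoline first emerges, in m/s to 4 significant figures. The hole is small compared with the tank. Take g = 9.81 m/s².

16.20 m/s

With the surface at rest and both surface and jet at atmospheric pressure, Bernoulli gives ρg h = ½ρv², so v = √(2gh) = √(2·9.81·13.37) = 16.20 m/s.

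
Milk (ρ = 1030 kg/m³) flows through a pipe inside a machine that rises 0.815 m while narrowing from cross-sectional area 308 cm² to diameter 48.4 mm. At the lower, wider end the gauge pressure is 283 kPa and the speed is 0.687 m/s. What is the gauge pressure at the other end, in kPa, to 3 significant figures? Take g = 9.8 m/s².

The volume flow rate is constant, so v₂ = (A₁/A₂)v₁ = (308/18.4)·0.687 = 11.5 m/s.
Applying Bernoulli between the two ends and solving for P₂: P₂ = P₁ + ½ρ(v₁² − v₂²) − ρgΔh.
P₂ = 283000 + ½·1030·(0.687² − 11.5²) − 1030·9.8·(+0.815) = 283000 + (-67900) − (8230) = 207000 Pa.

P₂ = 207 kPa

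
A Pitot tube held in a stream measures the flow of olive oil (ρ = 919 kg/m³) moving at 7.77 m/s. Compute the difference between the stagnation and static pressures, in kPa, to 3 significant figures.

The dynamic pressure equals the rise in static pressure at the stagnation point: ΔP = ½ρv².
ΔP = ½·919·7.77² = 27700 Pa.

27.7 kPa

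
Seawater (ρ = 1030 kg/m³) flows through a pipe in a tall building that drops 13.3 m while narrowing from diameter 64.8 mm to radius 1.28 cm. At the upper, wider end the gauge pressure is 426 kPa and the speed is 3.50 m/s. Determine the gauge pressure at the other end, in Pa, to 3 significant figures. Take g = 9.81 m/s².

308000 Pa

The volume flow rate is constant, so v₂ = (A₁/A₂)v₁ = (33.0/5.15)·3.50 = 22.4 m/s.
Bernoulli: P₁ + ½ρv₁² + ρg h₁ = P₂ + ½ρv₂² + ρg h₂, so P₂ = P₁ + ½ρ(v₁² − v₂²) − ρg(h₂ − h₁).
P₂ = 426000 + ½·1030·(3.50² − 22.4²) − 1030·9.81·(−13.3) = 426000 + (-253000) − (-134000) = 308000 Pa.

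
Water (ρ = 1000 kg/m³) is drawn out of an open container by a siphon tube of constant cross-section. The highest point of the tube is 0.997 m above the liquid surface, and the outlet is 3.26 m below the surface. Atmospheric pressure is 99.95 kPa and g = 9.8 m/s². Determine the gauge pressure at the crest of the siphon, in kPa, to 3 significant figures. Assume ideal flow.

-41.7 kPa

Bernoulli surface→outlet gives ½v² = g·h_out, so v = √(2·9.8·3.26) = 7.99 m/s.
The bore is uniform, so the speed at the crest is the same v. Bernoulli surface→crest: P_atm = P_top + ½ρv² + ρg·h_top.
P_top = 99950 − ½·1000·7.99² − 1000·9.8·0.997 = 58200 Pa. So P_gauge = P_top − P_atm = -41700 Pa.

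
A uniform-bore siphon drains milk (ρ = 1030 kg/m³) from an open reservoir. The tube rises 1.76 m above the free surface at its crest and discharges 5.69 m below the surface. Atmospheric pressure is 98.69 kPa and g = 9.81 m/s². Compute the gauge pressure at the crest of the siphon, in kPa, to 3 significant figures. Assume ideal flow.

The outlet speed comes from Torricelli: v = √(2g·5.69) = 10.6 m/s.
Continuity keeps v the same throughout the tube; from surface to crest, P_atm + 0 = P_top + ½ρv² + ρg·h_top.
P_top = 98690 − ½·1030·10.6² − 1030·9.81·1.76 = 23400 Pa. So P_gauge = P_top − P_atm = -75300 Pa.

-75.3 kPa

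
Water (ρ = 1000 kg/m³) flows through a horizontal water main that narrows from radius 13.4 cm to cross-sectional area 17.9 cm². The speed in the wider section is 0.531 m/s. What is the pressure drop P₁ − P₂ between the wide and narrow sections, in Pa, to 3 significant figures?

By continuity, v₂ = v₁·A₁/A₂ = 0.531·(564/17.9) = 16.7 m/s.
Along the horizontal streamline, P + ½ρv² is constant.
P₁ − P₂ = ½·1000·(16.7² − 0.531²) = ½·1000·280 = 140000 Pa.

ΔP ≈ 140000 Pa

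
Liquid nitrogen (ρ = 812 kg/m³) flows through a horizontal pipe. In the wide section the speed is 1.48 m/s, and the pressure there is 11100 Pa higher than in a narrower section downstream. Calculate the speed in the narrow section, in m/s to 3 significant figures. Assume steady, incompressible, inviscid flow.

v₂ ≈ 5.43 m/s

Along the level pipe P + ½ρv² is conserved, hence v₂² = v₁² + 2(P₁ − P₂)/ρ.
v₂ = √(1.48² + 2·11100/812) = √(2.19 + 27.3) = 5.43 m/s.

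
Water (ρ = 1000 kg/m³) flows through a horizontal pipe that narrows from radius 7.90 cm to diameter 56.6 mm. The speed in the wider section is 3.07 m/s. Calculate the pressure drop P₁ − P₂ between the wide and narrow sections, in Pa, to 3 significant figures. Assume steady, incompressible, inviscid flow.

Mass conservation (A₁v₁ = A₂v₂) gives v₂ = 3.07 × 196/25.2 = 23.9 m/s.
With no height change, Bernoulli's equation is P₁ + ½ρv₁² = P₂ + ½ρv₂².
P₁ − P₂ = ½·1000·(23.9² − 3.07²) = ½·1000·563 = 281000 Pa.

281000 Pa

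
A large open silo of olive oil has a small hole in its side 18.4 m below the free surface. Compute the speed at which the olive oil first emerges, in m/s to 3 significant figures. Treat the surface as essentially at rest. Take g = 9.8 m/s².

v ≈ 19.0 m/s

Torricelli's result v = √(2gh) gives v = √(2·9.8·18.4) = 19.0 m/s.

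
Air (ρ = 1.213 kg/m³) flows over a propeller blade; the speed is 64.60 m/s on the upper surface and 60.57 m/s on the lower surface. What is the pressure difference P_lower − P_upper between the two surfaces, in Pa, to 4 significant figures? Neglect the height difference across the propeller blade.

ΔP ≈ 305.9 Pa

With negligible Δh, P + ½ρv² is constant, so P_low − P_up = ½ρ(v_up² − v_low²).
ΔP = ½·1.213·(64.60² − 60.57²) = 305.9 Pa.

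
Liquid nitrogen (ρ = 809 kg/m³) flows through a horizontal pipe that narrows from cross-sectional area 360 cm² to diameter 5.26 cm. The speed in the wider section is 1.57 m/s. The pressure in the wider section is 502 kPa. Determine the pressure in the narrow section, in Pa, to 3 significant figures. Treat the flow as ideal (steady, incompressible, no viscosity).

By continuity, v₂ = v₁·A₁/A₂ = 1.57·(360/21.7) = 26.0 m/s.
With no height change, Bernoulli's equation is P₁ + ½ρv₁² = P₂ + ½ρv₂².
P₂ = P₁ − ½ρ(v₂² − v₁²) = 502000 − ½·809·(26.0² − 1.57²) = 502000 − 273000 = 229000 Pa.

P₂ ≈ 229000 Pa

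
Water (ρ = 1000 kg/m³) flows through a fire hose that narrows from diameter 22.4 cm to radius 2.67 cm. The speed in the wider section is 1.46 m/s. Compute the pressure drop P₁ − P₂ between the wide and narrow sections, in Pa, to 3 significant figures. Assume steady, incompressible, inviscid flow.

By continuity, v₂ = v₁·A₁/A₂ = 1.46·(394/22.4) = 25.7 m/s.
The pipe is horizontal, so Bernoulli reduces to P₁ + ½ρv₁² = P₂ + ½ρv₂².
P₁ − P₂ = ½·1000·(25.7² − 1.46²) = ½·1000·658 = 329000 Pa.

ΔP = 329000 Pa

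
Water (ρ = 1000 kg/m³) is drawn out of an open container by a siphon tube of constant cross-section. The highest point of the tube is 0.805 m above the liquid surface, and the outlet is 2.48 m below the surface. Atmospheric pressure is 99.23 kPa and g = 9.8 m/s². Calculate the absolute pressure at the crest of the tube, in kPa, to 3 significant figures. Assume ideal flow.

P_top = 67.0 kPa

Bernoulli surface→outlet gives ½v² = g·h_out, so v = √(2·9.8·2.48) = 6.97 m/s.
With constant cross-section the crest speed equals v; applying Bernoulli from the surface up to the crest, P_top = P_atm − ½ρv² − ρg·h_top.
P_top = 99230 − ½·1000·6.97² − 1000·9.8·0.805 = 67000 Pa.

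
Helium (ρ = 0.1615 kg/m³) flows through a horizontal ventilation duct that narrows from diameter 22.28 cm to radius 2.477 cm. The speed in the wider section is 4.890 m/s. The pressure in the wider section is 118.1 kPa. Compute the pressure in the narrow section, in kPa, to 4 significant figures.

P₂ = 117.3 kPa

Mass conservation (A₁v₁ = A₂v₂) gives v₂ = 4.890 × 389.9/19.28 = 98.91 m/s.
With no height change, Bernoulli's equation is P₁ + ½ρv₁² = P₂ + ½ρv₂².
P₂ = P₁ − ½ρ(v₂² − v₁²) = 118100 − ½·0.1615·(98.91² − 4.890²) = 118100 − 788.0 = 117300 Pa.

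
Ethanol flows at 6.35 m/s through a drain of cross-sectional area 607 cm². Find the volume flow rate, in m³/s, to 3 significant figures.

Q = A·v = 0.0607 m² × 6.35 m/s = 0.385 m³/s.

Q = 0.385 m³/s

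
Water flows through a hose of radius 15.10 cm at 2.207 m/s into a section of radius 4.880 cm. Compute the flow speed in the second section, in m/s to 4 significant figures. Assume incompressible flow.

v₂ ≈ 21.13 m/s

Continuity gives A₁v₁ = A₂v₂, so v₂ = (716.3 cm²)/(74.82 cm²) × 2.207 m/s = 21.13 m/s.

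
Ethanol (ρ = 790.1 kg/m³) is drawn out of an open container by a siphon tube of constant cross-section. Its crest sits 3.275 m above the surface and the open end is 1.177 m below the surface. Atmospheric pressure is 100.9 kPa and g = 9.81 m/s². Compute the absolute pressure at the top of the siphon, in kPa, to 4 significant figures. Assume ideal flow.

P_top ≈ 66.39 kPa

Bernoulli surface→outlet gives ½v² = g·h_out, so v = √(2·9.81·1.177) = 4.805 m/s.
With constant cross-section the crest speed equals v; applying Bernoulli from the surface up to the crest, P_top = P_atm − ½ρv² − ρg·h_top.
P_top = 100900 − ½·790.1·4.805² − 790.1·9.81·3.275 = 66390 Pa.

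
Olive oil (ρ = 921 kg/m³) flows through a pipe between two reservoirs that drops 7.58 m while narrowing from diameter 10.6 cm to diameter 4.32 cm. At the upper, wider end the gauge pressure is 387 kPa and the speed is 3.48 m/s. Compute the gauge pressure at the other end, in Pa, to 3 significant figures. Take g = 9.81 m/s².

P₂ = 259000 Pa

Mass conservation (A₁v₁ = A₂v₂) gives v₂ = 3.48 × 88.2/14.7 = 21.0 m/s.
Bernoulli: P₁ + ½ρv₁² + ρg h₁ = P₂ + ½ρv₂² + ρg h₂, so P₂ = P₁ + ½ρ(v₁² − v₂²) − ρg(h₂ − h₁).
P₂ = 387000 + ½·921·(3.48² − 21.0²) − 921·9.81·(−7.58) = 387000 + (-197000) − (-68500) = 259000 Pa.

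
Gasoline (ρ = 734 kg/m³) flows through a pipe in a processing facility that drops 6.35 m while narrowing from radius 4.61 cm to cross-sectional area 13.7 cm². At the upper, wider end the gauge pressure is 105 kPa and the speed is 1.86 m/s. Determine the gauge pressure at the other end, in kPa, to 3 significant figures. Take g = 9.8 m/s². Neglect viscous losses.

The volume flow rate is constant, so v₂ = (A₁/A₂)v₁ = (66.8/13.7)·1.86 = 9.06 m/s.
Energy conservation along the streamline gives P₂ = P₁ − ½ρ(v₂² − v₁²) − ρg(h₂ − h₁).
P₂ = 105000 + ½·734·(1.86² − 9.06²) − 734·9.8·(−6.35) = 105000 + (-28900) − (-45700) = 122000 Pa.

122 kPa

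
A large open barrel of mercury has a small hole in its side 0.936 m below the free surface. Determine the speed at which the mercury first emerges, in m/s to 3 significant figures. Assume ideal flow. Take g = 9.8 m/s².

v ≈ 4.28 m/s

With the surface at rest and both surface and jet at atmospheric pressure, Bernoulli gives ρg h = ½ρv², so v = √(2gh) = √(2·9.8·0.936) = 4.28 m/s.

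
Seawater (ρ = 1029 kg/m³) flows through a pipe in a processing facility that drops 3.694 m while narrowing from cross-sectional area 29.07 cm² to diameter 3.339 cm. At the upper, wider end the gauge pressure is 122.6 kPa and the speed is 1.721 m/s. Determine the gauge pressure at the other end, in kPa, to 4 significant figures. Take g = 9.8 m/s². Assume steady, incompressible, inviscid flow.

P₂ ≈ 144.6 kPa

Continuity gives A₁v₁ = A₂v₂, so v₂ = (29.07 cm²)/(8.756 cm²) × 1.721 m/s = 5.714 m/s.
Bernoulli: P₁ + ½ρv₁² + ρg h₁ = P₂ + ½ρv₂² + ρg h₂, so P₂ = P₁ + ½ρ(v₁² − v₂²) − ρg(h₂ − h₁).
P₂ = 122600 + ½·1029·(1.721² − 5.714²) − 1029·9.8·(−3.694) = 122600 + (-15270) − (-37250) = 144600 Pa.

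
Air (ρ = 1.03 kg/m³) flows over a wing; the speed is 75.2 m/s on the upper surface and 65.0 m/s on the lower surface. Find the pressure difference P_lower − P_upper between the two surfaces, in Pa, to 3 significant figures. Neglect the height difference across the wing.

ΔP ≈ 736 Pa

The pressure is lower where the speed is higher: ΔP = ½ρ(v_up² − v_low²).
ΔP = ½·1.03·(75.2² − 65.0²) = 736 Pa.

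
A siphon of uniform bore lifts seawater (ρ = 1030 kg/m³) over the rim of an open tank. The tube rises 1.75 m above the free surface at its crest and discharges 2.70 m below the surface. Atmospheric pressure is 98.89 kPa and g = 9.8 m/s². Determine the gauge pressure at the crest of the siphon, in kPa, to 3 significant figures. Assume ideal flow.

-44.9 kPa

The outlet speed comes from Torricelli: v = √(2g·2.70) = 7.27 m/s.
The bore is uniform, so the speed at the crest is the same v. Bernoulli surface→crest: P_atm = P_top + ½ρv² + ρg·h_top.
P_top = 98890 − ½·1030·7.27² − 1030·9.8·1.75 = 54000 Pa. So P_gauge = P_top − P_atm = -44900 Pa.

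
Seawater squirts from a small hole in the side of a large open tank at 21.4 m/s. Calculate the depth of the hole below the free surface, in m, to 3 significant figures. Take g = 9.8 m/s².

For a small hole in a large open tank, ½v² = gh, giving h = v²/(2g).
h = 21.4²/(2·9.8) = 458/19.60 = 23.4 m.

h = 23.4 m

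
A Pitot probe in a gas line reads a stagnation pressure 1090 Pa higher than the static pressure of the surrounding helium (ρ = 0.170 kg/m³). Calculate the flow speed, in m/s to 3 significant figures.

v = 113 m/s

Bernoulli between the free stream and the stagnation point: ½ρv² = P_stag − P_static.
v = √(2ΔP/ρ) = √(2·1090/0.170) = 113 m/s.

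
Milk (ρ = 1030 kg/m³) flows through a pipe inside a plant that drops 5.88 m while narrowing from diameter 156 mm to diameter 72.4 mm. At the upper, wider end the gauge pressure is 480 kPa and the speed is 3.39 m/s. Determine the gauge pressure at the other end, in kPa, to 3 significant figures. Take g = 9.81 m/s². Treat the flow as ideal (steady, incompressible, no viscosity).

P₂ = 418 kPa

By continuity, v₂ = v₁·A₁/A₂ = 3.39·(191/41.2) = 15.7 m/s.
Energy conservation along the streamline gives P₂ = P₁ − ½ρ(v₂² − v₁²) − ρg(h₂ − h₁).
P₂ = 480000 + ½·1030·(3.39² − 15.7²) − 1030·9.81·(−5.88) = 480000 + (-122000) − (-59400) = 418000 Pa.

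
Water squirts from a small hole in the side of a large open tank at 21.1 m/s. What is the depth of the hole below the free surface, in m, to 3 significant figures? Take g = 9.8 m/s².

22.7 m

Torricelli: v = √(2gh), so h = v²/(2g).
h = 21.1²/(2·9.8) = 445/19.60 = 22.7 m.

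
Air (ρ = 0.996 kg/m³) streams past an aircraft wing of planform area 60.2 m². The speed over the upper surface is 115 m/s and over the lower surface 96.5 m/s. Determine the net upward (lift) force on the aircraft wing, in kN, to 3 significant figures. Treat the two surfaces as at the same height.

From P + ½ρv² = const at equal height, P_low − P_up = ½ρ(v_up² − v_low²).
ΔP = ½·0.996·(115² − 96.5²) = 1950 Pa.
Lift = ΔP · A = 1950 × 60.2 = 117000 N.

F ≈ 117 kN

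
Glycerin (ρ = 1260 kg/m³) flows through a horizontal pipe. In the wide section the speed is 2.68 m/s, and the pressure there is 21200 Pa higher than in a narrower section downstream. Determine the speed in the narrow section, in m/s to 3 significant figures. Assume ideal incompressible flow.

v₂ ≈ 6.39 m/s

With h₁ = h₂, rearranging Bernoulli gives v₂ = √(v₁² + 2ΔP/ρ).
v₂ = √(2.68² + 2·21200/1260) = √(7.18 + 33.7) = 6.39 m/s.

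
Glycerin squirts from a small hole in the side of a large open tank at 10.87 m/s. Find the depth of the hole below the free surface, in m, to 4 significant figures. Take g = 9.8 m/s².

h = 6.028 m

Torricelli: v = √(2gh), so h = v²/(2g).
h = 10.87²/(2·9.8) = 118.2/19.60 = 6.028 m.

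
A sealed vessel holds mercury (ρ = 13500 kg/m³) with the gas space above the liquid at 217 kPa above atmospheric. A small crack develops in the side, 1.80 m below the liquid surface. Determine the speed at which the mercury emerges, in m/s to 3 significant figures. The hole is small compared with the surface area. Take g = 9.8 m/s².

Take point 1 at the surface (v₁ ≈ 0) and point 2 at the hole (at atmospheric pressure). Bernoulli: P₁ + ρg h = P_atm + ½ρv₂².
With P₁ − P_atm = 217000 Pa, v₂ = √(2gh + 2ΔP/ρ) = √(2·9.8·1.80 + 2·217000/13500) = 8.21 m/s.

v = 8.21 m/s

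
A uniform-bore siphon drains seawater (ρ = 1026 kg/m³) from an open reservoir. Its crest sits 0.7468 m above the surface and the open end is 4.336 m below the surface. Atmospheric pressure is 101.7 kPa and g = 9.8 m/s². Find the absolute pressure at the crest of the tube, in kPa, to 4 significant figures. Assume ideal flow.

From the surface to the outlet (both open to atmosphere, surface at rest): v = √(2g·h_out) = √(2·9.8·4.336) = 9.219 m/s.
Continuity keeps v the same throughout the tube; from surface to crest, P_atm + 0 = P_top + ½ρv² + ρg·h_top.
P_top = 101700 − ½·1026·9.219² − 1026·9.8·0.7468 = 50590 Pa.

P_top ≈ 50.59 kPa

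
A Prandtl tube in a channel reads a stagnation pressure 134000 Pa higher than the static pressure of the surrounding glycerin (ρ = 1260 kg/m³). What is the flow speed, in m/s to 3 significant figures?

At the stagnation point the flow is brought to rest, so Bernoulli gives P_stag − P_static = ½ρv².
v = √(2ΔP/ρ) = √(2·134000/1260) = 14.6 m/s.

14.6 m/s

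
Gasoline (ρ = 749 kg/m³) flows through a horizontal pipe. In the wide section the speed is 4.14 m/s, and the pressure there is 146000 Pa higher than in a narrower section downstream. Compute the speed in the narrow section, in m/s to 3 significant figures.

Horizontal Bernoulli: P₁ + ½ρv₁² = P₂ + ½ρv₂², so v₂² = v₁² + 2(P₁ − P₂)/ρ.
v₂ = √(4.14² + 2·146000/749) = √(17.1 + 390) = 20.2 m/s.

20.2 m/s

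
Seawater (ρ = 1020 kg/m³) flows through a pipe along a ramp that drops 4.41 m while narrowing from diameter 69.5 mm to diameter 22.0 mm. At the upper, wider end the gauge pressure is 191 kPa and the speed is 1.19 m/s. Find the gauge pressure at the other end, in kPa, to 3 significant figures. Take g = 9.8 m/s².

P₂ ≈ 164 kPa

By continuity, v₂ = v₁·A₁/A₂ = 1.19·(37.9/3.80) = 11.9 m/s.
Applying Bernoulli between the two ends and solving for P₂: P₂ = P₁ + ½ρ(v₁² − v₂²) − ρgΔh.
P₂ = 191000 + ½·1020·(1.19² − 11.9²) − 1020·9.8·(−4.41) = 191000 + (-71200) − (-44100) = 164000 Pa.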